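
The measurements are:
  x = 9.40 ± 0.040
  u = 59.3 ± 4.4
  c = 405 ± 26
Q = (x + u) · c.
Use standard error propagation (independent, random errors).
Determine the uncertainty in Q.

Let w = x + u = 68.7. δw = √(δx² + δu²) = √(0.00160 + 19.4) = 4.40, so δw/w = 0.0640.
Q is then a monomial in w, c:
δQ/Q = √((δw/w)² + (1·δc/c)²) = √(0.00410 + 0.00412) = 0.0907
Q = 27800, so δQ = 0.0907 × 27800 = 2520.

2520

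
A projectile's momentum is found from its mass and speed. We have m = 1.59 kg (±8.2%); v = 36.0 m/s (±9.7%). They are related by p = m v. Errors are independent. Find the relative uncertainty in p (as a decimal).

0.127

Products/powers → add relative errors in quadrature, weighted by exponent:
  (1·δm/m)² = (1×0.0820)² = 0.00672;  (1·δv/v)² = (1×0.0970)² = 0.00941
δp/p = √(0.0161) = 0.127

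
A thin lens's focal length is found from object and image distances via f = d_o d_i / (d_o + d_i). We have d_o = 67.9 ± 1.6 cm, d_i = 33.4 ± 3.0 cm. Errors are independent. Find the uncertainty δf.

∂f/∂d_o = (d_i/(d_o+d_i))² = 0.109;  ∂f/∂d_i = (d_o/(d_o+d_i))² = 0.449
δf = √((∂f/∂d_o · δd_o)² + (∂f/∂d_i · δd_i)²) = √(0.0303 + 1.82) = 1.36 cm

1.36 cm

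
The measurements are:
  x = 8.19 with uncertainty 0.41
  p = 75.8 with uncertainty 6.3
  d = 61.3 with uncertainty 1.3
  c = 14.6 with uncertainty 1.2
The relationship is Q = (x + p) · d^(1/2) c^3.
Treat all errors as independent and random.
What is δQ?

5.28e+05

Let u = x + p = 84.0. δu = √(δx² + δp²) = √(0.168 + 39.7) = 6.31, so δu/u = 0.0752.
Q is then a monomial in u, d, c:
δQ/Q = √((δu/u)² + (½·δd/d)² + (3·δc/c)²) = √(0.00565 + 0.000112 + 0.0608) = 0.258
Q = 2.05e+06, so δQ = 0.258 × 2.05e+06 = 5.28e+05.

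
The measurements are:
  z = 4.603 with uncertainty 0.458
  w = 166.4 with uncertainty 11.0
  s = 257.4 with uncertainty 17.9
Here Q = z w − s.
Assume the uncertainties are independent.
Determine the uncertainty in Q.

Let p = z·w = 765.9. δp/p = √((1·δz/z)² + (1·δw/w)²) = √(0.00990 + 0.00437) = 0.119, so δp = 91.5.
Q = p − s: δQ = √(δp² + δs²) = √(8370 + 320) = 93.2

93.2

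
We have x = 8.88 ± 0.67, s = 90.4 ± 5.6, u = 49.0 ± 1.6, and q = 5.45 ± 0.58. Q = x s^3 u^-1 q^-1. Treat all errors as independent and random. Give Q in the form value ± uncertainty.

24600 ± 5640

Relative error in a monomial: (δQ/Q)² = Σ (nᵢ · δxᵢ/xᵢ)².
  (1·δx/x)² = (1×0.0755)² = 0.00569;  (3·δs/s)² = (3×0.0619)² = 0.0345;  (-1·δu/u)² = (-1×0.0327)² = 0.00107;  (-1·δq/q)² = (-1×0.106)² = 0.0113
δQ/Q = √(0.0526) = 0.229
Q = 24600, so δQ = 0.229 × 24600 = 5640.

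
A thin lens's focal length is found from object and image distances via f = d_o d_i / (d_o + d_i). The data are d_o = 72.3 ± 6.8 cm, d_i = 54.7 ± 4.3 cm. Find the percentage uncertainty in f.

6.04%

∂f/∂d_o = (d_i/(d_o+d_i))² = 0.186;  ∂f/∂d_i = (d_o/(d_o+d_i))² = 0.324
δf = √((∂f/∂d_o · δd_o)² + (∂f/∂d_i · δd_i)²) = √(1.59 + 1.94) = 1.88 cm
f = 31.1 cm, so δf/f = 1.88/31.1 = 0.0604.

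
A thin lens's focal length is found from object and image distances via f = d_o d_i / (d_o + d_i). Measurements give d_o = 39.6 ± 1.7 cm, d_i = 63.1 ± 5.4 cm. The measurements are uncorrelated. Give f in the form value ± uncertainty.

∂f/∂d_o = (d_i/(d_o+d_i))² = 0.378;  ∂f/∂d_i = (d_o/(d_o+d_i))² = 0.149
δf = √((∂f/∂d_o · δd_o)² + (∂f/∂d_i · δd_i)²) = √(0.412 + 0.645) = 1.03 cm
f = 24.3 cm.

24.3 ± 1.03 cm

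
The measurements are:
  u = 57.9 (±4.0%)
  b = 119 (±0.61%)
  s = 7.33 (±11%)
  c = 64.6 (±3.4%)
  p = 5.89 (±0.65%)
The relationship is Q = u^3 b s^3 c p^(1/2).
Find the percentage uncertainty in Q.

35.3%

Since Q is a product/quotient, work with relative uncertainties:
  (3·δu/u)² = (3×0.0400)² = 0.0144;  (1·δb/b)² = (1×0.00610)² = 3.72e-05;  (3·δs/s)² = (3×0.110)² = 0.109;  (1·δc/c)² = (1×0.0340)² = 0.00116;  (½·δp/p)² = (0.5×0.00650)² = 1.06e-05
δQ/Q = √(0.125) = 0.353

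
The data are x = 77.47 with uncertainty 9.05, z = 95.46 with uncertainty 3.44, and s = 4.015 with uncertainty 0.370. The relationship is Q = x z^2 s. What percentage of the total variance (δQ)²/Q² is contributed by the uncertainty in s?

(δQ/Q)² = (1·δx/x)² + (2·δz/z)² + (1·δs/s)²
  x term: (1×0.117)² = 0.0136
  z term: (2×0.0360)² = 0.00519
  s term: (1×0.0922)² = 0.00849
Total = 0.0273. Share from s = 0.00849/0.0273 = 0.311.

31.1%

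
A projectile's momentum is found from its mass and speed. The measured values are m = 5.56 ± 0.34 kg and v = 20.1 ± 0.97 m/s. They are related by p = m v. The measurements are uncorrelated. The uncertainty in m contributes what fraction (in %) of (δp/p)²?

61.6%

(δp/p)² = (1·δm/m)² + (1·δv/v)²
  m term: (1×0.0612)² = 0.00374
  v term: (1×0.0483)² = 0.00233
Total = 0.00607. Share from m = 0.00374/0.00607 = 0.616.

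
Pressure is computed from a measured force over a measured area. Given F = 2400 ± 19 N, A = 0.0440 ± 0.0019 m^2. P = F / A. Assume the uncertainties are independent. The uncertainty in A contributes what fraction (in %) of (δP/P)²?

96.7%

(δP/P)² = (1·δF/F)² + (-1·δA/A)²
  F term: (1×0.00792)² = 6.27e-05
  A term: (-1×0.0432)² = 0.00186
Total = 0.00193. Share from A = 0.00186/0.00193 = 0.967.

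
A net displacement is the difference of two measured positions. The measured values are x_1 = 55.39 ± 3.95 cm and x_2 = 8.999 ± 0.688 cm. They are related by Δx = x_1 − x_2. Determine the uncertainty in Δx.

For a sum/difference, combine absolute errors in quadrature:
  (δx_1)² = 15.6;  (δx_2)² = 0.473
δΔx = √(16.1) = 4.01 cm

4.01 cm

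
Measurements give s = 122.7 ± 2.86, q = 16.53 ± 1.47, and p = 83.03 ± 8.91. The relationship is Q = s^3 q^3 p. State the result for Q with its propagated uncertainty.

Q is a product of powers, so relative uncertainties combine in quadrature:
  (3·δs/s)² = (3×0.0233)² = 0.00489;  (3·δq/q)² = (3×0.0889)² = 0.0712;  (1·δp/p)² = (1×0.107)² = 0.0115
δQ/Q = √(0.0876) = 0.296
Q = 6.928e+11, so δQ = 0.296 × 6.928e+11 = 2.05e+11.

(6.928 ± 2.05) × 10^11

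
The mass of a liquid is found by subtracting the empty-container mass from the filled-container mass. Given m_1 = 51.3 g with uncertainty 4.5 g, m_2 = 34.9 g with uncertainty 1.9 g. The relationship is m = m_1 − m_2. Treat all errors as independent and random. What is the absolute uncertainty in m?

4.88 g

Sums and differences: (δm)² = Σ (cᵢ δxᵢ)².
  (δm_1)² = 20.2;  (δm_2)² = 3.61
δm = √(23.9) = 4.88 g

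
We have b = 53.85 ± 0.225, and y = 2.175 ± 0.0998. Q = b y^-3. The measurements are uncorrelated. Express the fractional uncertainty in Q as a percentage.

Q is a product of powers, so relative uncertainties combine in quadrature:
  (1·δb/b)² = (1×0.00418)² = 1.75e-05;  (-3·δy/y)² = (-3×0.0459)² = 0.0189
δQ/Q = √(0.0190) = 0.138

13.8%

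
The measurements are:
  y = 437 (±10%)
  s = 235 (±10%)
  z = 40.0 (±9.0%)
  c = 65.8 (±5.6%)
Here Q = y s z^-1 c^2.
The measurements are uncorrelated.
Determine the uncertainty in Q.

Products/powers → add relative errors in quadrature, weighted by exponent:
  (1·δy/y)² = (1×0.100)² = 0.0100;  (1·δs/s)² = (1×0.100)² = 0.0100;  (-1·δz/z)² = (-1×0.0900)² = 0.00810;  (2·δc/c)² = (2×0.0560)² = 0.0125
δQ/Q = √(0.0406) = 0.202
Q = 1.11e+07, so δQ = 0.202 × 1.11e+07 = 2.24e+06.

2.24e+06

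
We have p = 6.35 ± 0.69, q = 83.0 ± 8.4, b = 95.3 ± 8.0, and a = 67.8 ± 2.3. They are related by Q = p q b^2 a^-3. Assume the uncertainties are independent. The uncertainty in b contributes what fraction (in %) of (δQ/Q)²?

(δQ/Q)² = (1·δp/p)² + (1·δq/q)² + (2·δb/b)² + (-3·δa/a)²
  p term: (1×0.109)² = 0.0118
  q term: (1×0.101)² = 0.0102
  b term: (2×0.0839)² = 0.0282
  a term: (-3×0.0339)² = 0.0104
Total = 0.0606. Share from b = 0.0282/0.0606 = 0.465.

46.5%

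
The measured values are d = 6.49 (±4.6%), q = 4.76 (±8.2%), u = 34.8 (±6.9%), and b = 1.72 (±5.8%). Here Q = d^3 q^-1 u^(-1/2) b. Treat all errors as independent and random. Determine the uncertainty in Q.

Relative error in a monomial: (δQ/Q)² = Σ (nᵢ · δxᵢ/xᵢ)².
  (3·δd/d)² = (3×0.0460)² = 0.0190;  (-1·δq/q)² = (-1×0.0820)² = 0.00672;  (−½·δu/u)² = (-0.5×0.0690)² = 0.00119;  (1·δb/b)² = (1×0.0580)² = 0.00336
δQ/Q = √(0.0303) = 0.174
Q = 16.7, so δQ = 0.174 × 16.7 = 2.92.

2.92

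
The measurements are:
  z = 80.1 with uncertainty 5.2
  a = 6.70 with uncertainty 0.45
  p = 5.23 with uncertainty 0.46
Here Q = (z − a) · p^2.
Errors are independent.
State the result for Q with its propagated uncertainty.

Let u = z − a = 73.4. δu = √(δz² + δa²) = √(27.0 + 0.203) = 5.22, so δu/u = 0.0711.
Q is then a monomial in u, p:
δQ/Q = √((δu/u)² + (2·δp/p)²) = √(0.00506 + 0.0309) = 0.190
Q = 2010, so δQ = 0.190 × 2010 = 381.

2010 ± 381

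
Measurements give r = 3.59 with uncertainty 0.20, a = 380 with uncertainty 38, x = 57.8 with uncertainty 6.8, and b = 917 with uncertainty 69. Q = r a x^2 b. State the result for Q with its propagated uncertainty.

(4.18 ± 1.14) × 10^9

Q is a product of powers, so relative uncertainties combine in quadrature:
  (1·δr/r)² = (1×0.0557)² = 0.00310;  (1·δa/a)² = (1×0.100)² = 0.0100;  (2·δx/x)² = (2×0.118)² = 0.0554;  (1·δb/b)² = (1×0.0752)² = 0.00566
δQ/Q = √(0.0741) = 0.272
Q = 4.18e+09, so δQ = 0.272 × 4.18e+09 = 1.14e+09.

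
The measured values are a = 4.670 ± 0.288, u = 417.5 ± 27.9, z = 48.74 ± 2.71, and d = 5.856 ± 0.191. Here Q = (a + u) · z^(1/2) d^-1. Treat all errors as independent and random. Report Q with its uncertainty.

Let w = a + u = 422.2. δw = √(δa² + δu²) = √(0.0829 + 778) = 27.9, so δw/w = 0.0661.
Q is then a monomial in w, z, d:
δQ/Q = √((δw/w)² + (½·δz/z)² + (-1·δd/d)²) = √(0.00437 + 0.000773 + 0.00106) = 0.0788
Q = 503.3, so δQ = 0.0788 × 503.3 = 39.6.

503.3 ± 39.6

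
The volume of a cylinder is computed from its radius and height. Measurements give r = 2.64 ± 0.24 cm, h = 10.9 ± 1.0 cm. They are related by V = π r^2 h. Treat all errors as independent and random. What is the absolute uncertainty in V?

48.6 cm^3

Products/powers → add relative errors in quadrature, weighted by exponent:
  (2·δr/r)² = (2×0.0909)² = 0.0331;  (1·δh/h)² = (1×0.0917)² = 0.00842
δV/V = √(0.0415) = 0.204
V = 239 cm^3, so δV = 0.204 × 239 = 48.6 cm^3.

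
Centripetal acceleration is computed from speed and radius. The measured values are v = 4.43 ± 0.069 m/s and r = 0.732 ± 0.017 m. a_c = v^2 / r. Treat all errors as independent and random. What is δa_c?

1.04 m/s^2

Each factor contributes (exponent × relative error)² to (δa_c/a_c)²:
  (2·δv/v)² = (2×0.0156)² = 0.000970;  (-1·δr/r)² = (-1×0.0232)² = 0.000539
δa_c/a_c = √(0.00151) = 0.0389
a_c = 26.8 m/s^2, so δa_c = 0.0389 × 26.8 = 1.04 m/s^2.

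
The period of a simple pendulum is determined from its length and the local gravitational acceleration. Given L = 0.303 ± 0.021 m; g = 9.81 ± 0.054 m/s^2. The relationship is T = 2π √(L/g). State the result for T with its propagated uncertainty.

Each factor contributes (exponent × relative error)² to (δT/T)²:
  (½·δL/L)² = (0.5×0.0693)² = 0.00120;  (−½·δg/g)² = (-0.5×0.00550)² = 7.58e-06
δT/T = √(0.00121) = 0.0348
T = 1.10 s, so δT = 0.0348 × 1.10 = 0.0384 s.

1.10 ± 0.0384 s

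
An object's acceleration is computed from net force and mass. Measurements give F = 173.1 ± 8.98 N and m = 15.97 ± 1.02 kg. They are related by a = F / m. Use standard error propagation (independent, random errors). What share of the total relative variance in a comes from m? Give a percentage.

(δa/a)² = (1·δF/F)² + (-1·δm/m)²
  F term: (1×0.0519)² = 0.00269
  m term: (-1×0.0639)² = 0.00408
Total = 0.00677. Share from m = 0.00408/0.00677 = 0.603.

60.3%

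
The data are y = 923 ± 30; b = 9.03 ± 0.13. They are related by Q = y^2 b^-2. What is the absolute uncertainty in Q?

For a monomial Q ∝ y^2, b^-2, fractional errors add in quadrature:
  (2·δy/y)² = (2×0.0325)² = 0.00423;  (-2·δb/b)² = (-2×0.0144)² = 0.000829
δQ/Q = √(0.00505) = 0.0711
Q = 10400, so δQ = 0.0711 × 10400 = 743.

743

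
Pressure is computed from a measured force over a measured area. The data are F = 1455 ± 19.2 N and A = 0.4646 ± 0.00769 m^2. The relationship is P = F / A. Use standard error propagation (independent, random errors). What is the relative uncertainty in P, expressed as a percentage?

Products/powers → add relative errors in quadrature, weighted by exponent:
  (1·δF/F)² = (1×0.0132)² = 0.000174;  (-1·δA/A)² = (-1×0.0166)² = 0.000274
δP/P = √(0.000448) = 0.0212

2.12%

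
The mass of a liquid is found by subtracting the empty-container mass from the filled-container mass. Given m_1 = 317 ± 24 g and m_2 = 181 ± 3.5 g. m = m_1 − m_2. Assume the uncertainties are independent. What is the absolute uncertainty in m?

24.3 g

m is a linear combination, so absolute uncertainties add in quadrature:
  (δm_1)² = 576;  (δm_2)² = 12.2
δm = √(588) = 24.3 g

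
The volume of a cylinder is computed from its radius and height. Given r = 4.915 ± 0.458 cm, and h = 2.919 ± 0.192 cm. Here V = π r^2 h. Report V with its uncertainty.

221.5 ± 43.8 cm^3

Each factor contributes (exponent × relative error)² to (δV/V)²:
  (2·δr/r)² = (2×0.0932)² = 0.0347;  (1·δh/h)² = (1×0.0658)² = 0.00433
δV/V = √(0.0391) = 0.198
V = 221.5 cm^3, so δV = 0.198 × 221.5 = 43.8 cm^3.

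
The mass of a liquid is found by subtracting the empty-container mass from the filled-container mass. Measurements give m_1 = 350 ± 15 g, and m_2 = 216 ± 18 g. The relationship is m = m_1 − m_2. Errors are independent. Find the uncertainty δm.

23.4 g

Sums and differences: (δm)² = Σ (cᵢ δxᵢ)².
  (δm_1)² = 225;  (δm_2)² = 324
δm = √(549) = 23.4 g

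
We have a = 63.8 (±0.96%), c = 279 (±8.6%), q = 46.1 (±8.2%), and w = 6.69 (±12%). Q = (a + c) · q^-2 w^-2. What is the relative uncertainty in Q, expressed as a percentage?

Let u = a + c = 343. δu = √(δa² + δc²) = √(0.375 + 576) = 24.0, so δu/u = 0.0700.
Q is then a monomial in u, q, w:
δQ/Q = √((δu/u)² + (-2·δq/q)² + (-2·δw/w)²) = √(0.00490 + 0.0269 + 0.0576) = 0.299

29.9%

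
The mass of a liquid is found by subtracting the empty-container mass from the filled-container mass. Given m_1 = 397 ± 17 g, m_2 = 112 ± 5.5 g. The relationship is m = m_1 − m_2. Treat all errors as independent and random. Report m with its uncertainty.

285 ± 17.9 g

Sums and differences: (δm)² = Σ (cᵢ δxᵢ)².
  (δm_1)² = 289;  (δm_2)² = 30.2
δm = √(319) = 17.9 g
m = 285 g.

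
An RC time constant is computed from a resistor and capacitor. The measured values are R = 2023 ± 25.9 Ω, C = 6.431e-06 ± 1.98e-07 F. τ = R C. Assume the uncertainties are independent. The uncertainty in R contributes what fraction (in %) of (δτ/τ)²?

(δτ/τ)² = (1·δR/R)² + (1·δC/C)²
  R term: (1×0.0128)² = 0.000164
  C term: (1×0.0308)² = 0.000948
Total = 0.00111. Share from R = 0.000164/0.00111 = 0.147.

14.7%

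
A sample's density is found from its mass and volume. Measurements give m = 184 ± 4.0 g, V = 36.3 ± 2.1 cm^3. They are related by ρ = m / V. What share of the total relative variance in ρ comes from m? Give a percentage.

(δρ/ρ)² = (1·δm/m)² + (-1·δV/V)²
  m term: (1×0.0217)² = 0.000473
  V term: (-1×0.0579)² = 0.00335
Total = 0.00382. Share from m = 0.000473/0.00382 = 0.124.

12.4%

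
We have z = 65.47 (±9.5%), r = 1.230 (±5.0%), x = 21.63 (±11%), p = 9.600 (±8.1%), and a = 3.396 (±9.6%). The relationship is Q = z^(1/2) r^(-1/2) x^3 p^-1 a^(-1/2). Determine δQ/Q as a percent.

34.7%

Since Q is a product/quotient, work with relative uncertainties:
  (½·δz/z)² = (0.5×0.0950)² = 0.00226;  (−½·δr/r)² = (-0.5×0.0500)² = 0.000625;  (3·δx/x)² = (3×0.110)² = 0.109;  (-1·δp/p)² = (-1×0.0810)² = 0.00656;  (−½·δa/a)² = (-0.5×0.0960)² = 0.00230
δQ/Q = √(0.121) = 0.347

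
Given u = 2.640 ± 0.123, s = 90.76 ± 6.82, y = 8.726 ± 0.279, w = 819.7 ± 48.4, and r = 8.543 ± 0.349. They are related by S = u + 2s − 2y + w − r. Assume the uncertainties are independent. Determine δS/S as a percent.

5.14%

For a sum/difference, combine absolute errors in quadrature:
  (δu)² = 0.0151;  (2·δs)² = 186;  (2·δy)² = 0.311;  (δw)² = 2340;  (δr)² = 0.122
δS = √(2530) = 50.3
S = 977.9, so δS/S = 50.3/977.9 = 0.0514.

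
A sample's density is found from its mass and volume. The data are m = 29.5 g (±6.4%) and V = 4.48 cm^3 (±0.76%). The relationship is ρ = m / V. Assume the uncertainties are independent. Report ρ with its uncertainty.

For a monomial ρ ∝ m, V^-1, fractional errors add in quadrature:
  (1·δm/m)² = (1×0.0640)² = 0.00410;  (-1·δV/V)² = (-1×0.00760)² = 5.78e-05
δρ/ρ = √(0.00415) = 0.0644
ρ = 6.58 g/cm^3, so δρ = 0.0644 × 6.58 = 0.424 g/cm^3.

6.58 ± 0.424 g/cm^3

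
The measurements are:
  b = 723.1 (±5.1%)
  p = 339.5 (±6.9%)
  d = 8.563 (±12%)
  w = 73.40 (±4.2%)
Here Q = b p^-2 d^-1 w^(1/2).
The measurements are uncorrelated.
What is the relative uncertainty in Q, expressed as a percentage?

Relative error in a monomial: (δQ/Q)² = Σ (nᵢ · δxᵢ/xᵢ)².
  (1·δb/b)² = (1×0.0510)² = 0.00260;  (-2·δp/p)² = (-2×0.0690)² = 0.0190;  (-1·δd/d)² = (-1×0.120)² = 0.0144;  (½·δw/w)² = (0.5×0.0420)² = 0.000441
δQ/Q = √(0.0365) = 0.191

19.1%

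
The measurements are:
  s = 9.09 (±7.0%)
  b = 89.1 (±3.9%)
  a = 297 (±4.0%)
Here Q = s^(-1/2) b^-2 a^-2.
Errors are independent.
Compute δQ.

Products/powers → add relative errors in quadrature, weighted by exponent:
  (−½·δs/s)² = (-0.5×0.0700)² = 0.00123;  (-2·δb/b)² = (-2×0.0390)² = 0.00608;  (-2·δa/a)² = (-2×0.0400)² = 0.00640
δQ/Q = √(0.0137) = 0.117
Q = 4.74e-10, so δQ = 0.117 × 4.74e-10 = 5.55e-11.

5.55e-11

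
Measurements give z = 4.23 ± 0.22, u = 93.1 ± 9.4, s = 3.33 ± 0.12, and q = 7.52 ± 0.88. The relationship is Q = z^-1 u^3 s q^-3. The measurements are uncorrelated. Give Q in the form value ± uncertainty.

1490 ± 699

For a monomial Q ∝ z^-1, u^3, s, q^-3, fractional errors add in quadrature:
  (-1·δz/z)² = (-1×0.0520)² = 0.00270;  (3·δu/u)² = (3×0.101)² = 0.0917;  (1·δs/s)² = (1×0.0360)² = 0.00130;  (-3·δq/q)² = (-3×0.117)² = 0.123
δQ/Q = √(0.219) = 0.468
Q = 1490, so δQ = 0.468 × 1490 = 699.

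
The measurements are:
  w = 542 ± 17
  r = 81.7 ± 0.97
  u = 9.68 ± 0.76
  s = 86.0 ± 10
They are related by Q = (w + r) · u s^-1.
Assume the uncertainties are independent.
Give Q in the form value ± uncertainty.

Let h = w + r = 624. δh = √(δw² + δr²) = √(289 + 0.941) = 17.0, so δh/h = 0.0273.
Q is then a monomial in h, u, s:
δQ/Q = √((δh/h)² + (1·δu/u)² + (-1·δs/s)²) = √(0.000745 + 0.00616 + 0.0135) = 0.143
Q = 70.2, so δQ = 0.143 × 70.2 = 10.0.

70.2 ± 10.0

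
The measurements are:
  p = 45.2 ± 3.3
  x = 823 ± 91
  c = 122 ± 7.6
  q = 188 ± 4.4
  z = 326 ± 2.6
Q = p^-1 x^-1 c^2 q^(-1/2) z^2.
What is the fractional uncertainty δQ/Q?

Relative error in a monomial: (δQ/Q)² = Σ (nᵢ · δxᵢ/xᵢ)².
  (-1·δp/p)² = (-1×0.0730)² = 0.00533;  (-1·δx/x)² = (-1×0.111)² = 0.0122;  (2·δc/c)² = (2×0.0623)² = 0.0155;  (−½·δq/q)² = (-0.5×0.0234)² = 0.000137;  (2·δz/z)² = (2×0.00798)² = 0.000254
δQ/Q = √(0.0335) = 0.183

0.183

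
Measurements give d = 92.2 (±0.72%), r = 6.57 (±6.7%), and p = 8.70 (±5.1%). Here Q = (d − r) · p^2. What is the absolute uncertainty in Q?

664

Let u = d − r = 85.6. δu = √(δd² + δr²) = √(0.441 + 0.194) = 0.797, so δu/u = 0.00930.
Q is then a monomial in u, p:
δQ/Q = √((δu/u)² + (2·δp/p)²) = √(8.65e-05 + 0.0104) = 0.102
Q = 6480, so δQ = 0.102 × 6480 = 664.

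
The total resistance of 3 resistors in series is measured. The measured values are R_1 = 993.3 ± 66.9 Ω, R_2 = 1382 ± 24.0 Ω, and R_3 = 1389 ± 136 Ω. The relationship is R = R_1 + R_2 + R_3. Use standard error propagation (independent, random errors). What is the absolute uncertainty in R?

153 Ω

For a sum/difference, combine absolute errors in quadrature:
  (δR_1)² = 4480;  (δR_2)² = 576;  (δR_3)² = 18500
δR = √(23500) = 153 Ω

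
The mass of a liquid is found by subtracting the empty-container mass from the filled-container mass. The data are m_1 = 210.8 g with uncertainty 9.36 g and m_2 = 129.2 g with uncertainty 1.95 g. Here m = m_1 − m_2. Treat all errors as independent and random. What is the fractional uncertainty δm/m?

0.117

Each term contributes (cᵢ δxᵢ)² to (δm)²:
  (δm_1)² = 87.6;  (δm_2)² = 3.80
δm = √(91.4) = 9.56 g
m = 81.60 g, so δm/m = 9.56/81.60 = 0.117.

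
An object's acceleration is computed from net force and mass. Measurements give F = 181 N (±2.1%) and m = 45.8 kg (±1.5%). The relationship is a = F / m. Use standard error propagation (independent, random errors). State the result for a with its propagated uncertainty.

3.95 ± 0.102 m/s^2

Relative error in a monomial: (δa/a)² = Σ (nᵢ · δxᵢ/xᵢ)².
  (1·δF/F)² = (1×0.0210)² = 0.000441;  (-1·δm/m)² = (-1×0.0150)² = 0.000225
δa/a = √(0.000666) = 0.0258
a = 3.95 m/s^2, so δa = 0.0258 × 3.95 = 0.102 m/s^2.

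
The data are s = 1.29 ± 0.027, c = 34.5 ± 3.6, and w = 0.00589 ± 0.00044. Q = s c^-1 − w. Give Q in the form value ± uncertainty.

Let p = s·c^-1 = 0.0374. δp/p = √((1·δs/s)² + (-1·δc/c)²) = √(0.000438 + 0.0109) = 0.106, so δp = 0.00398.
Q = p − w: δQ = √(δp² + δw²) = √(1.58e-05 + 1.94e-07) = 0.00400
Q = 0.0315.

0.0315 ± 0.00400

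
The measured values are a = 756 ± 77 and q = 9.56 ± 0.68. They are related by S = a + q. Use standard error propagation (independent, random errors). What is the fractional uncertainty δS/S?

For a sum/difference, combine absolute errors in quadrature:
  (δa)² = 5930;  (δq)² = 0.462
δS = √(5930) = 77.0
S = 766, so δS/S = 77.0/766 = 0.101.

0.101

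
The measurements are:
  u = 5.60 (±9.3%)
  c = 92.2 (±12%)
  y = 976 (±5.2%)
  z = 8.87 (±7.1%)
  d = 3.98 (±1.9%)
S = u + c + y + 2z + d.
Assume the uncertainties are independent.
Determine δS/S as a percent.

4.74%

Sums and differences: (δS)² = Σ (cᵢ δxᵢ)².
  (δu)² = 0.271;  (δc)² = 122;  (δy)² = 2580;  (2·δz)² = 1.59;  (δd)² = 0.00572
δS = √(2700) = 52.0
S = 1100, so δS/S = 52.0/1100 = 0.0474.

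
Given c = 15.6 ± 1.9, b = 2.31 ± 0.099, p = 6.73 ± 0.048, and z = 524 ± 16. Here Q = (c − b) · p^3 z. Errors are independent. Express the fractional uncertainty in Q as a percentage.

14.8%

Let u = c − b = 13.3. δu = √(δc² + δb²) = √(3.61 + 0.00980) = 1.90, so δu/u = 0.143.
Q is then a monomial in u, p, z:
δQ/Q = √((δu/u)² + (3·δp/p)² + (1·δz/z)²) = √(0.0205 + 0.000458 + 0.000932) = 0.148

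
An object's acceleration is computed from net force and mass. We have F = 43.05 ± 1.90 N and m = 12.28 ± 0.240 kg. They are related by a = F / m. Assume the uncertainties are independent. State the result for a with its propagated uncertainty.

3.506 ± 0.169 m/s^2

Since a is a product/quotient, work with relative uncertainties:
  (1·δF/F)² = (1×0.0441)² = 0.00195;  (-1·δm/m)² = (-1×0.0195)² = 0.000382
δa/a = √(0.00233) = 0.0483
a = 3.506 m/s^2, so δa = 0.0483 × 3.506 = 0.169 m/s^2.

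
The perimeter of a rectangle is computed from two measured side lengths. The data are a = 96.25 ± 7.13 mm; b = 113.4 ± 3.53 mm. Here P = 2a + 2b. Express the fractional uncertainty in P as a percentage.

3.79%

Sums and differences: (δP)² = Σ (cᵢ δxᵢ)².
  (2·δa)² = 203;  (2·δb)² = 49.8
δP = √(253) = 15.9 mm
P = 419.3 mm, so δP/P = 15.9/419.3 = 0.0379.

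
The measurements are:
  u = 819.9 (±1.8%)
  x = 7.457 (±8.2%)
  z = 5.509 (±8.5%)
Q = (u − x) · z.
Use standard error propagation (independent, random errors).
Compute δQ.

389

Let w = u − x = 812.4. δw = √(δu² + δx²) = √(218 + 0.374) = 14.8, so δw/w = 0.0182.
Q is then a monomial in w, z:
δQ/Q = √((δw/w)² + (1·δz/z)²) = √(0.000331 + 0.00723) = 0.0869
Q = 4476, so δQ = 0.0869 × 4476 = 389.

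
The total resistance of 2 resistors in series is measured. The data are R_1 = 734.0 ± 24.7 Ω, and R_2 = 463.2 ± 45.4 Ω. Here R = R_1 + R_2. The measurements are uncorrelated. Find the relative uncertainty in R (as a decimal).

0.0432

Sums and differences: (δR)² = Σ (cᵢ δxᵢ)².
  (δR_1)² = 610;  (δR_2)² = 2060
δR = √(2670) = 51.7 Ω
R = 1197 Ω, so δR/R = 51.7/1197 = 0.0432.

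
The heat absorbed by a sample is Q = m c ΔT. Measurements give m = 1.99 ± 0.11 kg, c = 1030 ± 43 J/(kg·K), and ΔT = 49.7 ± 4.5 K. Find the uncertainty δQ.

11600 J

Q is a product of powers, so relative uncertainties combine in quadrature:
  (1·δm/m)² = (1×0.0553)² = 0.00306;  (1·δc/c)² = (1×0.0417)² = 0.00174;  (1·δΔT/ΔT)² = (1×0.0905)² = 0.00820
δQ/Q = √(0.0130) = 0.114
Q = 1.02e+05 J, so δQ = 0.114 × 1.02e+05 = 11600 J.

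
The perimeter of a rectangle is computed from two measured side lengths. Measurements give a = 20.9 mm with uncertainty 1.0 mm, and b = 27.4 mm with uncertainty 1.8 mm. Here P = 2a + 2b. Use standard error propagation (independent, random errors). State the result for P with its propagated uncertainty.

96.6 ± 4.12 mm

P is a linear combination, so absolute uncertainties add in quadrature:
  (2·δa)² = 4.00;  (2·δb)² = 13.0
δP = √(17.0) = 4.12 mm
P = 96.6 mm.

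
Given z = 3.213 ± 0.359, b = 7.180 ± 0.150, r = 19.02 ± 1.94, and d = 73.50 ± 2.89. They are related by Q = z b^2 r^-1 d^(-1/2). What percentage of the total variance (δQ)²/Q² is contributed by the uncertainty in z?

(δQ/Q)² = (1·δz/z)² + (2·δb/b)² + (-1·δr/r)² + (−½·δd/d)²
  z term: (1×0.112)² = 0.0125
  b term: (2×0.0209)² = 0.00175
  r term: (-1×0.102)² = 0.0104
  d term: (-0.5×0.0393)² = 0.000387
Total = 0.0250. Share from z = 0.0125/0.0250 = 0.499.

49.9%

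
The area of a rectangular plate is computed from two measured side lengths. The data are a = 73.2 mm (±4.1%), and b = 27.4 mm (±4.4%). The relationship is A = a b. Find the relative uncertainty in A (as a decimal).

0.0601

Since A is a product/quotient, work with relative uncertainties:
  (1·δa/a)² = (1×0.0410)² = 0.00168;  (1·δb/b)² = (1×0.0440)² = 0.00194
δA/A = √(0.00362) = 0.0601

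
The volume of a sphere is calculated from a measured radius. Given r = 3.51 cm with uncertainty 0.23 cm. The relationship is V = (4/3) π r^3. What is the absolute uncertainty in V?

35.6 cm^3

V ∝ r^3, so δV/V = |3| · δr/r = 3 × 0.0655 = 0.197.
V = 181 cm^3, so δV = 0.197 × 181 = 35.6 cm^3.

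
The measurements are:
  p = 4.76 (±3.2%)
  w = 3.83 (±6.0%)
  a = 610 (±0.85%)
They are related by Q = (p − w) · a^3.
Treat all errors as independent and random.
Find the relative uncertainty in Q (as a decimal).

0.298

Let u = p − w = 0.930. δu = √(δp² + δw²) = √(0.0232 + 0.0528) = 0.276, so δu/u = 0.296.
Q is then a monomial in u, a:
δQ/Q = √((δu/u)² + (3·δa/a)²) = √(0.0879 + 0.000650) = 0.298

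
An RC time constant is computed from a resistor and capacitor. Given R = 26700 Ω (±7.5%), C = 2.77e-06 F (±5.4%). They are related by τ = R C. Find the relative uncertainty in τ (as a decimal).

0.0924

Since τ is a product/quotient, work with relative uncertainties:
  (1·δR/R)² = (1×0.0750)² = 0.00562;  (1·δC/C)² = (1×0.0540)² = 0.00292
δτ/τ = √(0.00854) = 0.0924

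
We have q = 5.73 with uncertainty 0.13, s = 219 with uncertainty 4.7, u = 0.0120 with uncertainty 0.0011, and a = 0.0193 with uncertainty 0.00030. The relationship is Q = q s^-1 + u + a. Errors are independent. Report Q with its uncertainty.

0.0575 ± 0.00140

Let p = q·s^-1 = 0.0262. δp/p = √((1·δq/q)² + (-1·δs/s)²) = √(0.000515 + 0.000461) = 0.0312, so δp = 0.000817.
Q = p + u + a: δQ = √(δp² + δu² + δa²) = √(6.68e-07 + 1.21e-06 + 9e-08) = 0.00140
Q = 0.0575.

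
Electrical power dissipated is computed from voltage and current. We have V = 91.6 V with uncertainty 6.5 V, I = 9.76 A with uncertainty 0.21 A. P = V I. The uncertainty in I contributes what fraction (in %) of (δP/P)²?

8.42%

(δP/P)² = (1·δV/V)² + (1·δI/I)²
  V term: (1×0.0710)² = 0.00504
  I term: (1×0.0215)² = 0.000463
Total = 0.00550. Share from I = 0.000463/0.00550 = 0.0842.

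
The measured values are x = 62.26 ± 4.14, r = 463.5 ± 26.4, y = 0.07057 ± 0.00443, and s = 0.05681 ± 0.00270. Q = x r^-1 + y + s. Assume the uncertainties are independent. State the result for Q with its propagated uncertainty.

Let p = x·r^-1 = 0.1343. δp/p = √((1·δx/x)² + (-1·δr/r)²) = √(0.00442 + 0.00324) = 0.0876, so δp = 0.0118.
Q = p + y + s: δQ = √(δp² + δy² + δs²) = √(0.000138 + 1.96e-05 + 7.29e-06) = 0.0129
Q = 0.2617.

0.2617 ± 0.0129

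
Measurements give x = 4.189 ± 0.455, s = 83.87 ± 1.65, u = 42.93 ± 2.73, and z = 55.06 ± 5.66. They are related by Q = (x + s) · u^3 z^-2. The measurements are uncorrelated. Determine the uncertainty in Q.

646

Let w = x + s = 88.06. δw = √(δx² + δs²) = √(0.207 + 2.72) = 1.71, so δw/w = 0.0194.
Q is then a monomial in w, u, z:
δQ/Q = √((δw/w)² + (3·δu/u)² + (-2·δz/z)²) = √(0.000378 + 0.0364 + 0.0423) = 0.281
Q = 2298, so δQ = 0.281 × 2298 = 646.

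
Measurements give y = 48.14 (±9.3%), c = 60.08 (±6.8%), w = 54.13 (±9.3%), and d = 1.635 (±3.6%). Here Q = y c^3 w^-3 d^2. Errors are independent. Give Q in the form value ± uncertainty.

Since Q is a product/quotient, work with relative uncertainties:
  (1·δy/y)² = (1×0.0930)² = 0.00865;  (3·δc/c)² = (3×0.0680)² = 0.0416;  (-3·δw/w)² = (-3×0.0930)² = 0.0778;  (2·δd/d)² = (2×0.0360)² = 0.00518
δQ/Q = √(0.133) = 0.365
Q = 176.0, so δQ = 0.365 × 176.0 = 64.2.

176.0 ± 64.2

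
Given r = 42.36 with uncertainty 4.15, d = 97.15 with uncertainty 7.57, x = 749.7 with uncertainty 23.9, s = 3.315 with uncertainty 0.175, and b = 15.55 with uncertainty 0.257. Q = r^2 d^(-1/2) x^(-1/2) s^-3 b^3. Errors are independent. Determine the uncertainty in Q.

179

Since Q is a product/quotient, work with relative uncertainties:
  (2·δr/r)² = (2×0.0980)² = 0.0384;  (−½·δd/d)² = (-0.5×0.0779)² = 0.00152;  (−½·δx/x)² = (-0.5×0.0319)² = 0.000254;  (-3·δs/s)² = (-3×0.0528)² = 0.0251;  (3·δb/b)² = (3×0.0165)² = 0.00246
δQ/Q = √(0.0677) = 0.260
Q = 686.3, so δQ = 0.260 × 686.3 = 179.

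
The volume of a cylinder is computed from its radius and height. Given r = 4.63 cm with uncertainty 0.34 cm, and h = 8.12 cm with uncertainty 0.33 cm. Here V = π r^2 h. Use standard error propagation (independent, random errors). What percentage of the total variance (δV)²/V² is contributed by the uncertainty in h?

(δV/V)² = (2·δr/r)² + (1·δh/h)²
  r term: (2×0.0734)² = 0.0216
  h term: (1×0.0406)² = 0.00165
Total = 0.0232. Share from h = 0.00165/0.0232 = 0.0711.

7.11%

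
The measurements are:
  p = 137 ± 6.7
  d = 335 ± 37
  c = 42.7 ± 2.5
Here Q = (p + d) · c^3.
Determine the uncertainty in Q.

7.09e+06

Let u = p + d = 472. δu = √(δp² + δd²) = √(44.9 + 1370) = 37.6, so δu/u = 0.0797.
Q is then a monomial in u, c:
δQ/Q = √((δu/u)² + (3·δc/c)²) = √(0.00635 + 0.0309) = 0.193
Q = 3.67e+07, so δQ = 0.193 × 3.67e+07 = 7.09e+06.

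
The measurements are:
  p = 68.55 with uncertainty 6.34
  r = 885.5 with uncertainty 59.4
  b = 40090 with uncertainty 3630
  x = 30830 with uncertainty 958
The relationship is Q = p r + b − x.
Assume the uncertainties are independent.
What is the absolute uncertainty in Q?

Let w = p·r = 60700. δw/w = √((1·δp/p)² + (1·δr/r)²) = √(0.00855 + 0.00450) = 0.114, so δw = 6940.
Q = w + b − x: δQ = √(δw² + δb² + δx²) = √(4.81e+07 + 1.32e+07 + 9.18e+05) = 7890

7890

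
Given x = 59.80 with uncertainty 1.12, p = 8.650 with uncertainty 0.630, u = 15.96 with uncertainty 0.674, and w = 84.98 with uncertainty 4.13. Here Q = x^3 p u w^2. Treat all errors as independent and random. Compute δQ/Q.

0.140

Relative error in a monomial: (δQ/Q)² = Σ (nᵢ · δxᵢ/xᵢ)².
  (3·δx/x)² = (3×0.0187)² = 0.00316;  (1·δp/p)² = (1×0.0728)² = 0.00530;  (1·δu/u)² = (1×0.0422)² = 0.00178;  (2·δw/w)² = (2×0.0486)² = 0.00945
δQ/Q = √(0.0197) = 0.140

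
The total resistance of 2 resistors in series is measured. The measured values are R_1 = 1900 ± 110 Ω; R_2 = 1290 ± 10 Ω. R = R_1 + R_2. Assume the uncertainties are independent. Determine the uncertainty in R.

Each term contributes (cᵢ δxᵢ)² to (δR)²:
  (δR_1)² = 12100;  (δR_2)² = 100
δR = √(12200) = 110 Ω

110 Ω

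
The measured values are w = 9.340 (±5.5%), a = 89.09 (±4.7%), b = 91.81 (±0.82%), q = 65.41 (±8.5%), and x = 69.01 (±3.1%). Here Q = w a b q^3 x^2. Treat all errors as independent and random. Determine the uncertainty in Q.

2.77e+13

Products/powers → add relative errors in quadrature, weighted by exponent:
  (1·δw/w)² = (1×0.0550)² = 0.00303;  (1·δa/a)² = (1×0.0470)² = 0.00221;  (1·δb/b)² = (1×0.00820)² = 6.72e-05;  (3·δq/q)² = (3×0.0850)² = 0.0650;  (2·δx/x)² = (2×0.0310)² = 0.00384
δQ/Q = √(0.0742) = 0.272
Q = 1.018e+14, so δQ = 0.272 × 1.018e+14 = 2.77e+13.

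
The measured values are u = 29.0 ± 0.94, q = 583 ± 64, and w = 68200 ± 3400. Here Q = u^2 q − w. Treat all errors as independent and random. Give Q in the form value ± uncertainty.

Let p = u^2·q = 4.9e+05. δp/p = √((2·δu/u)² + (1·δq/q)²) = √(0.00420 + 0.0121) = 0.127, so δp = 62500.
Q = p − w: δQ = √(δp² + δw²) = √(3.91e+09 + 1.16e+07) = 62600
Q = 4.22e+05.

(4.22 ± 0.626) × 10^5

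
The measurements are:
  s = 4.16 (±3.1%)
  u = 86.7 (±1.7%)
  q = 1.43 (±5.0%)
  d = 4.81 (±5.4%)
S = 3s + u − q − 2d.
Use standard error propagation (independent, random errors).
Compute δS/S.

Each term contributes (cᵢ δxᵢ)² to (δS)²:
  (3·δs)² = 0.150;  (δu)² = 2.17;  (δq)² = 0.00511;  (2·δd)² = 0.270
δS = √(2.60) = 1.61
S = 88.1, so δS/S = 1.61/88.1 = 0.0183.

0.0183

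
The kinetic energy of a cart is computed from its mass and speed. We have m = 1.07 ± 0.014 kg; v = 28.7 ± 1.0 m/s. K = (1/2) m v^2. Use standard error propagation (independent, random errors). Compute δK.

Each factor contributes (exponent × relative error)² to (δK/K)²:
  (1·δm/m)² = (1×0.0131)² = 0.000171;  (2·δv/v)² = (2×0.0348)² = 0.00486
δK/K = √(0.00503) = 0.0709
K = 441 J, so δK = 0.0709 × 441 = 31.2 J.

31.2 J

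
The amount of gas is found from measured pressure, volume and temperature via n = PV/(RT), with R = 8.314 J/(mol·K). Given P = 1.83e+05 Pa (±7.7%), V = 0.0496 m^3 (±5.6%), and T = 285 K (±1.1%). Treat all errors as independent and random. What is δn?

Each factor contributes (exponent × relative error)² to (δn/n)²:
  (1·δP/P)² = (1×0.0770)² = 0.00593;  (1·δV/V)² = (1×0.0560)² = 0.00314;  (-1·δT/T)² = (-1×0.0110)² = 0.000121
δn/n = √(0.00919) = 0.0958
n = 3.83 mol, so δn = 0.0958 × 3.83 = 0.367 mol.

0.367 mol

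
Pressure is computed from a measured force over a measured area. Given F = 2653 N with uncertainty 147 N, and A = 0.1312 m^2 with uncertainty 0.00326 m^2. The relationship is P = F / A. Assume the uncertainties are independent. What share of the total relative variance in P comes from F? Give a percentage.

(δP/P)² = (1·δF/F)² + (-1·δA/A)²
  F term: (1×0.0554)² = 0.00307
  A term: (-1×0.0248)² = 0.000617
Total = 0.00369. Share from F = 0.00307/0.00369 = 0.833.

83.3%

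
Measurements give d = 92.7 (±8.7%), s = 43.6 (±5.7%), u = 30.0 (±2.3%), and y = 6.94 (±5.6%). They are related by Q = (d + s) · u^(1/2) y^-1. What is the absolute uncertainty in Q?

Let w = d + s = 136. δw = √(δd² + δs²) = √(65.0 + 6.18) = 8.44, so δw/w = 0.0619.
Q is then a monomial in w, u, y:
δQ/Q = √((δw/w)² + (½·δu/u)² + (-1·δy/y)²) = √(0.00383 + 0.000132 + 0.00314) = 0.0843
Q = 108, so δQ = 0.0843 × 108 = 9.07.

9.07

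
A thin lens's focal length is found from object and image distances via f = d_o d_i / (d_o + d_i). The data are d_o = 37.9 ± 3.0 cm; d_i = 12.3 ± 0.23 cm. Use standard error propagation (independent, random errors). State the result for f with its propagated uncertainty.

9.29 ± 0.223 cm

∂f/∂d_o = (d_i/(d_o+d_i))² = 0.0600;  ∂f/∂d_i = (d_o/(d_o+d_i))² = 0.570
δf = √((∂f/∂d_o · δd_o)² + (∂f/∂d_i · δd_i)²) = √(0.0324 + 0.0172) = 0.223 cm
f = 9.29 cm.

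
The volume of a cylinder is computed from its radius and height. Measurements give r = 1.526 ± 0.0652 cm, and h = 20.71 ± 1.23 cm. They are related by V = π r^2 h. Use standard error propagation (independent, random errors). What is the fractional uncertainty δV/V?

0.104

For a monomial V ∝ r^2, h, fractional errors add in quadrature:
  (2·δr/r)² = (2×0.0427)² = 0.00730;  (1·δh/h)² = (1×0.0594)² = 0.00353
δV/V = √(0.0108) = 0.104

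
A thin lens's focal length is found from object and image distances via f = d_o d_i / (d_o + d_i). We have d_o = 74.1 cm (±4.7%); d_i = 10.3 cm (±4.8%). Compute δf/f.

∂f/∂d_o = (d_i/(d_o+d_i))² = 0.0149;  ∂f/∂d_i = (d_o/(d_o+d_i))² = 0.771
δf = √((∂f/∂d_o · δd_o)² + (∂f/∂d_i · δd_i)²) = √(0.00269 + 0.145) = 0.385 cm
f = 9.04 cm, so δf/f = 0.385/9.04 = 0.0425.

0.0425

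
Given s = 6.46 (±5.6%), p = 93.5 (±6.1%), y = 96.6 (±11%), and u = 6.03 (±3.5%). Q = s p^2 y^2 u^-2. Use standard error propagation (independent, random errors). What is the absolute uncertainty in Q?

For a monomial Q ∝ s, p^2, y^2, u^-2, fractional errors add in quadrature:
  (1·δs/s)² = (1×0.0560)² = 0.00314;  (2·δp/p)² = (2×0.0610)² = 0.0149;  (2·δy/y)² = (2×0.110)² = 0.0484;  (-2·δu/u)² = (-2×0.0350)² = 0.00490
δQ/Q = √(0.0713) = 0.267
Q = 1.45e+07, so δQ = 0.267 × 1.45e+07 = 3.87e+06.

3.87e+06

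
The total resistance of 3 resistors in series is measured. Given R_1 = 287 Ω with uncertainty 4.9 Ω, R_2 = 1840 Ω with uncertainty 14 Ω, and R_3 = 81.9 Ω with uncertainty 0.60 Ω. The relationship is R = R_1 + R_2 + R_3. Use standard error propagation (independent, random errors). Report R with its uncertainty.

2210 ± 14.8 Ω

R is a linear combination, so absolute uncertainties add in quadrature:
  (δR_1)² = 24.0;  (δR_2)² = 196;  (δR_3)² = 0.360
δR = √(220) = 14.8 Ω
R = 2210 Ω.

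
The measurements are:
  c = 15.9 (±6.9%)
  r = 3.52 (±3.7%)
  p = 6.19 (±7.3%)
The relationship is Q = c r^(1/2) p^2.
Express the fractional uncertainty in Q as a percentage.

Q is a product of powers, so relative uncertainties combine in quadrature:
  (1·δc/c)² = (1×0.0690)² = 0.00476;  (½·δr/r)² = (0.5×0.0370)² = 0.000342;  (2·δp/p)² = (2×0.0730)² = 0.0213
δQ/Q = √(0.0264) = 0.163

16.3%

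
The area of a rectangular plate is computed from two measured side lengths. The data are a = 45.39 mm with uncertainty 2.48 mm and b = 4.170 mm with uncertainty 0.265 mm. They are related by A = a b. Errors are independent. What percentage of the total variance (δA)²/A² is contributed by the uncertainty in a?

(δA/A)² = (1·δa/a)² + (1·δb/b)²
  a term: (1×0.0546)² = 0.00299
  b term: (1×0.0635)² = 0.00404
Total = 0.00702. Share from a = 0.00299/0.00702 = 0.425.

42.5%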